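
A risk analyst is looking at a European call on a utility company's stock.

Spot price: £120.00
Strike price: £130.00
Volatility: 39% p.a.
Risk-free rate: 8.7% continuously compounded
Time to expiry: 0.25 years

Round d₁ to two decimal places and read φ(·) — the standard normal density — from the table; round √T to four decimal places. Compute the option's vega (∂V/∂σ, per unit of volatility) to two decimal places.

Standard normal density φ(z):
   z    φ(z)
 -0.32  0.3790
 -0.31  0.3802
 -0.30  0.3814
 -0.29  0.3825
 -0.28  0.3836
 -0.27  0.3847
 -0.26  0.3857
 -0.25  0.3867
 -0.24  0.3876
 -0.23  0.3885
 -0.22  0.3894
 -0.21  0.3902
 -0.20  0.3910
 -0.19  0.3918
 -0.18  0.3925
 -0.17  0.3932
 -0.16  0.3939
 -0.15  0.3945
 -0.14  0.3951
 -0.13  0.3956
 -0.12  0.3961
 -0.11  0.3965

σ√T = 0.39·√0.25 = 0.1950
d₁ = [ln(120/130) + (0.087 + ½·0.39²)·0.25] / (σ√T) = (-0.0800 + 0.0408) / 0.1950 = -0.2014 → -0.20
√T = √0.25 = 0.5000
φ(d₁) = φ(-0.20) = 0.3910
vega = S·φ(d₁)·√T = 120·0.3910·0.5000 = 23.4600
(Vega is the same for a European call and put with the same parameters.)

23.46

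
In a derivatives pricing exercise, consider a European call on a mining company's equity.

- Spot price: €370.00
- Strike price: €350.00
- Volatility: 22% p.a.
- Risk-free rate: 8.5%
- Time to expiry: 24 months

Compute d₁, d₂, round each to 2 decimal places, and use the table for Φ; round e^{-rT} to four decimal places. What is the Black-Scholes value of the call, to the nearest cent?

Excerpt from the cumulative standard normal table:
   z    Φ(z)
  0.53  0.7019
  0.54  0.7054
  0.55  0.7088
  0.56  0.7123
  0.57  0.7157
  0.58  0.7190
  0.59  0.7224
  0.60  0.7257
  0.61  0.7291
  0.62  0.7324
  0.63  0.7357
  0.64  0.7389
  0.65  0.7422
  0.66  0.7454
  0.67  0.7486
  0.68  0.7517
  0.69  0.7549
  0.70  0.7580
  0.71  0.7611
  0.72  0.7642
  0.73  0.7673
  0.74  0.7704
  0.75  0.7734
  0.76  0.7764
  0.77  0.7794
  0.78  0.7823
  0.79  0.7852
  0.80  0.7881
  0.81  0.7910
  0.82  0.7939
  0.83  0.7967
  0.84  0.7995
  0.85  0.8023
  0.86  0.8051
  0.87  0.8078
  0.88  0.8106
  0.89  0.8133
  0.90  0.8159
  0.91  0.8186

σ√T = 0.22·√2 = 0.3111
d₁ = [ln(370/350) + (0.085 + 0.22²/2)·2] / 0.3111 = [0.0556 + 0.2184] / 0.3111 = 0.8806 which rounds to 0.88
d₂ = d₁ − σ√T = 0.8806 − 0.3111 = 0.5694 which rounds to 0.57
e^(−rT) = e^(−0.085·2) = 0.8437
C = 370·N(0.88) − 350·0.8437·N(0.57) = 370·0.8106 − 350·0.8437·0.7157 = 299.9220 − 211.3426 = 88.5794

€88.58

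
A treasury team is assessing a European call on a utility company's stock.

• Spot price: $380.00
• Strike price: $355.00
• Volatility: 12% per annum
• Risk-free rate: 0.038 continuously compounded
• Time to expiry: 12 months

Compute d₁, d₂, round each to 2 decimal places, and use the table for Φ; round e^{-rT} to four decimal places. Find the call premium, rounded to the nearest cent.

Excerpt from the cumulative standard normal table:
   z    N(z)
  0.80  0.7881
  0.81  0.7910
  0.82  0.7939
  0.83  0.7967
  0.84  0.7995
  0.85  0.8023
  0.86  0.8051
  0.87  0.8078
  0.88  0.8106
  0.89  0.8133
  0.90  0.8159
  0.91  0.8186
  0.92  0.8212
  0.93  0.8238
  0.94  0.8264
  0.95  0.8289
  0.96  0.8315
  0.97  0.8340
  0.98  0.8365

T = 1;  σ√T = 0.1200
d₁ = [ln(380/355) + (0.038 + 0.12²/2)·1] / 0.1200 = [0.0681 + 0.0452] / 0.1200 = 0.9438 ≈ 0.94
d₂ = d₁ − σ√T = 0.9438 − 0.1200 = 0.8238 ≈ 0.82
e^(−rT) = e^(−0.038·1) = 0.9627
N(d₁) = N(0.94) = 0.8264;  N(d₂) = N(0.82) = 0.7939
C = 380·0.8264 − 355·0.9627·0.7939 = 314.0320 − 271.3221 = 42.7099

$42.71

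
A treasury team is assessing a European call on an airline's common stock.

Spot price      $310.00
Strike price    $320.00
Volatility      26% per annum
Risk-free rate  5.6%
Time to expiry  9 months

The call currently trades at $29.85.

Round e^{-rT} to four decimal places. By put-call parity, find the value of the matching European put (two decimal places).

exp(−rT) = exp(−0.056·0.75) = 0.9589
Put-call parity: C − P = S − K·e^(−rT) = 310 − 320·0.9589 = 310 − 306.8480 = 3.1520
P = C − (C − P) = 29.85 − (3.1520) = 26.6980

$26.70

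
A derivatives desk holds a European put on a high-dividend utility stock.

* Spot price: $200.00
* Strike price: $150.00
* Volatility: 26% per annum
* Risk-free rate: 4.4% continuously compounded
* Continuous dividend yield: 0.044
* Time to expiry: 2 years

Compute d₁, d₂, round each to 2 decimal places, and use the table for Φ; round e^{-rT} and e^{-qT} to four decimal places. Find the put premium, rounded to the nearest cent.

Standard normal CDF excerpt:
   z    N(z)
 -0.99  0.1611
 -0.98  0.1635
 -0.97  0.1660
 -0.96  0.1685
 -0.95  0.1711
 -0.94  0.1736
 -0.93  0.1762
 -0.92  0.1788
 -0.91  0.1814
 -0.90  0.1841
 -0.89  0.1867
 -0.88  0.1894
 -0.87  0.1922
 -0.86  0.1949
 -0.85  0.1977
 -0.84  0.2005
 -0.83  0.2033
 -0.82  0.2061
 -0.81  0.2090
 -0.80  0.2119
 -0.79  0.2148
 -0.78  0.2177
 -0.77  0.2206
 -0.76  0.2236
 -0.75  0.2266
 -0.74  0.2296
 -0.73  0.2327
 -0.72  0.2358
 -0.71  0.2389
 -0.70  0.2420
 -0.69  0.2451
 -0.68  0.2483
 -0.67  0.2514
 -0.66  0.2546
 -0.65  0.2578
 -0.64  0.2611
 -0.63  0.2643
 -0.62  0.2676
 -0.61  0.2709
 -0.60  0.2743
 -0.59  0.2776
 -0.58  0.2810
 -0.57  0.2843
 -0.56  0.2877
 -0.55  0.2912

$7.28

σ√T = 0.26 × 1.4142 = 0.3677
ln(S/K) + (r − q + σ²/2)T = ln(200/150) + (0.044 − 0.044 + 0.26²/2)·2 = 0.2877 + 0.0676 = 0.3553
d₁ = 0.3553 / 0.3677 = 0.9662 ⇒ 0.97
d₂ = d₁ − σ√T = 0.9662 − 0.3677 = 0.5985 ⇒ 0.60
e^(−qT) = e^(−0.044·2) = 0.9158;  e^(−rT) = e^(−0.044·2) = 0.9158
P = 150·0.9158·N(-0.60) − 200·0.9158·N(-0.97) = 150·0.9158·0.2743 − 200·0.9158·0.1660 = 37.6806 − 30.4046 = 7.2760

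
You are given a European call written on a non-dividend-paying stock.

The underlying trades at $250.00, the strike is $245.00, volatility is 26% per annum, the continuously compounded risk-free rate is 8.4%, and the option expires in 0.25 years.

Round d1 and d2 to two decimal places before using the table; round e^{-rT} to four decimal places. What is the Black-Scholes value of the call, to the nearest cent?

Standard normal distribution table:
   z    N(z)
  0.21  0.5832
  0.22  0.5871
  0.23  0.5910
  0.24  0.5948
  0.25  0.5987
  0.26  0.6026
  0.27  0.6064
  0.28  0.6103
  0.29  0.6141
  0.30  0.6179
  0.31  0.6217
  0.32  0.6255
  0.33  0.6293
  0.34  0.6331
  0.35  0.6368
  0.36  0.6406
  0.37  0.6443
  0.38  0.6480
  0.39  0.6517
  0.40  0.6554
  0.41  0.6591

T = 0.25;  σ√T = 0.1300
d₁ = [ln(250/245) + (0.084 + ½·0.26²)·0.25] / (σ√T) = (0.0202 + 0.0295) / 0.1300 = 0.3819 which rounds to 0.38
d₂ = 0.3819 − 0.1300 = 0.2519 which rounds to 0.25
e^(−rT) = e^(−0.084·0.25) = 0.9792
N(d₁) = N(0.38) = 0.6480;  N(d₂) = N(0.25) = 0.5987
C = 250·0.6480 − 245·0.9792·0.5987 = 162.0000 − 143.6305 = 18.3695

$18.37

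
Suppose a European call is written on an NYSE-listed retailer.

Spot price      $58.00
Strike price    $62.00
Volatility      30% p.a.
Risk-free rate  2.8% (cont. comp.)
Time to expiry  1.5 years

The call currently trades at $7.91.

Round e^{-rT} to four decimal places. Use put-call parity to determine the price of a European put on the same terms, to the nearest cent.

e^(−rT) = e^(−0.028·1.5) = 0.9589
Put-call parity: C − P = S − K·e^(−rT) = 58 − 62·0.9589 = 58 − 59.4518 = -1.4518
P = C − (C − P) = 7.91 − (-1.4518) = 9.3618

$9.36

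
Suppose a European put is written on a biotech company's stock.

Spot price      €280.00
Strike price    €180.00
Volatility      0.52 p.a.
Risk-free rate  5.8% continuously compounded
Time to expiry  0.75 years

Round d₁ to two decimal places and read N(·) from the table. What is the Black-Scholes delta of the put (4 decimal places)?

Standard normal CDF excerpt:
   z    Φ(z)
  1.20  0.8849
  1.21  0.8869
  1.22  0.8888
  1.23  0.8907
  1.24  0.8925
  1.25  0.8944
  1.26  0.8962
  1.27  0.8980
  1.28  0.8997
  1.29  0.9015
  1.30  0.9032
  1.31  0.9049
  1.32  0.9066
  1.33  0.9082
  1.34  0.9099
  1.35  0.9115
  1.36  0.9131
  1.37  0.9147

-0.0968

σ√T = 0.52 × 0.8660 = 0.4503
d₁ = [ln(280/180) + (0.058 + 0.52²/2)·0.75] / 0.4503 = [0.4418 + 0.1449] / 0.4503 = 1.3029 → 1.30
N(d₁) = N(1.30) = 0.9032
Δ_put = N(d₁) − 1 = 0.9032 − 1 = -0.0968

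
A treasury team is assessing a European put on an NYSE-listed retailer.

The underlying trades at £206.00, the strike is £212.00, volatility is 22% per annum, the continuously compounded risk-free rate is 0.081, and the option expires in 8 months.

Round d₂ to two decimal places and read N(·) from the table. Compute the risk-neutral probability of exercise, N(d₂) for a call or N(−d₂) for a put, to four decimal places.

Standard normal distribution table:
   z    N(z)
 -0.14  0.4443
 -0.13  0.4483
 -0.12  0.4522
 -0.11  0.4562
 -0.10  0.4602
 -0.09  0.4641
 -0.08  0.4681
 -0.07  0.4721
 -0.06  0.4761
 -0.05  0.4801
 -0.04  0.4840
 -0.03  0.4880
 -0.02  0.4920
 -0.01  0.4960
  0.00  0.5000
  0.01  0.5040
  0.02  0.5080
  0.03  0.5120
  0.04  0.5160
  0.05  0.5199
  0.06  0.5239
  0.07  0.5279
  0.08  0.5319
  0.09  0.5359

0.4801

σ√T = 0.22 × 0.8165 = 0.1796
d₁ = [ln(206/212) + (0.081 + 0.22²/2)·0.6667] / 0.1796 = [-0.0287 + 0.0701] / 0.1796 = 0.2306 which rounds to 0.23
d₂ = d₁ − σ√T = 0.2306 − 0.1796 = 0.0510 which rounds to 0.05
Risk-neutral Pr[S_T < K] = N(−d₂) = N(-0.05) = 0.4801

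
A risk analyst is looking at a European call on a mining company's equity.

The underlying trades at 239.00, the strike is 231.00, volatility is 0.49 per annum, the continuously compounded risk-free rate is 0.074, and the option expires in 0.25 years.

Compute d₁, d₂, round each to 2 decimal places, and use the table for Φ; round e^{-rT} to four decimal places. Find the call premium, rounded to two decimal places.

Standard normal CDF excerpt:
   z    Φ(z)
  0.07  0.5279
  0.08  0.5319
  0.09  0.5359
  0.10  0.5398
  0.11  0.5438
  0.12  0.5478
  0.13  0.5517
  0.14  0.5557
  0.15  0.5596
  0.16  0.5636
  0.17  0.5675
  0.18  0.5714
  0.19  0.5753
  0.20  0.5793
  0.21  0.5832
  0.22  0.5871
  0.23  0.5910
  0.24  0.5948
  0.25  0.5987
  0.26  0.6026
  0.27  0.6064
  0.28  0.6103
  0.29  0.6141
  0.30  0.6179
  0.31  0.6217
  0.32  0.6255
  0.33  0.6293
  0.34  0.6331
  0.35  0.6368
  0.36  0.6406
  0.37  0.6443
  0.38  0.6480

σ√T = 0.49 × 0.5000 = 0.2450
d₁ = [ln(239/231) + (0.074 + 0.49²/2)·0.25] / 0.2450 = [0.0340 + 0.0485] / 0.2450 = 0.3370 → 0.34
d₂ = d₁ − σ√T = 0.3370 − 0.2450 = 0.0920 → 0.09
exp(−rT) = exp(−0.074·0.25) = 0.9817
C = 239·N(0.34) − 231·0.9817·N(0.09) = 239·0.6331 − 231·0.9817·0.5359 = 151.3109 − 121.5275 = 29.7834

29.78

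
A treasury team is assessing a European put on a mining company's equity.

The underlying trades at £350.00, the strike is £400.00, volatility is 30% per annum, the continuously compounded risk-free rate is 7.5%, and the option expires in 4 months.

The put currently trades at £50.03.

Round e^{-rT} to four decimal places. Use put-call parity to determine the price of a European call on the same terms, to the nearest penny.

e^(−rT) = e^(−0.075·0.3333) = 0.9753
Put-call parity: C − P = S − K·e^(−rT) = 350 − 400·0.9753 = 350 − 390.1200 = -40.1200
C = P + (C − P) = 50.03 + (-40.1200) = 9.9100

£9.91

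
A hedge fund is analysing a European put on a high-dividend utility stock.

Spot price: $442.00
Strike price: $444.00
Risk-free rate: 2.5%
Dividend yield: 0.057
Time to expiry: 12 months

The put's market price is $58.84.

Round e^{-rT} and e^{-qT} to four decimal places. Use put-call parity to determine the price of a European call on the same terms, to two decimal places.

$43.32

e^(−qT) = e^(−0.057·1) = 0.9446;  e^(−rT) = e^(−0.025·1) = 0.9753
Put-call parity: C − P = S·e^(−qT) − K·e^(−rT) = 442·0.9446 − 444·0.9753 = 417.5132 − 433.0332 = -15.5200
C = P + (C − P) = 58.84 + (-15.5200) = 43.3200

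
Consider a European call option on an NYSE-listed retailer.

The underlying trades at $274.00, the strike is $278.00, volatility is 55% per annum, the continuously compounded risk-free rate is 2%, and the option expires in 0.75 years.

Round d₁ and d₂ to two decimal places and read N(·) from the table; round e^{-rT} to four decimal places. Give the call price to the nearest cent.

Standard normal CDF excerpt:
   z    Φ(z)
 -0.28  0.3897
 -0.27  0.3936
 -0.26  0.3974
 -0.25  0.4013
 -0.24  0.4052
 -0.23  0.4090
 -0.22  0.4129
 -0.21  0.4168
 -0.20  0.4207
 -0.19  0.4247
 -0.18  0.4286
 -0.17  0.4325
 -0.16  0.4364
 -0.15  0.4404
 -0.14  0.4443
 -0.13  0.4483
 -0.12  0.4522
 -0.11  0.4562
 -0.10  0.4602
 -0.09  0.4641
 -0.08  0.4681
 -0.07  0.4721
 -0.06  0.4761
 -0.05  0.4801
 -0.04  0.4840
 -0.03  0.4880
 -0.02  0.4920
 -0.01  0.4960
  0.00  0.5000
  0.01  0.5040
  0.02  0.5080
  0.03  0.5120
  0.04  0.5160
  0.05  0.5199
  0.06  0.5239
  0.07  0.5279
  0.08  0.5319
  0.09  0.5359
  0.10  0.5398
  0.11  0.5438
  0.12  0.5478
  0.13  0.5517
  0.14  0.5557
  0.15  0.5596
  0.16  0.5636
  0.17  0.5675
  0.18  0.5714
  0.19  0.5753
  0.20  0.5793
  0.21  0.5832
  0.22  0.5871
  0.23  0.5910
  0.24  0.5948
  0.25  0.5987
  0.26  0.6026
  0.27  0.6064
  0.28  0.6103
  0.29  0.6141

T = 0.75;  σ√T = 0.4763
d₁ = [ln(274/278) + (0.02 + 0.55²/2)·0.75] / 0.4763 = [-0.0145 + 0.1284] / 0.4763 = 0.2392 which rounds to 0.24
d₂ = d₁ − σ√T = 0.2392 − 0.4763 = -0.2371 which rounds to -0.24
exp(−rT) = exp(−0.02·0.75) = 0.9851
C = 274·N(0.24) − 278·0.9851·N(-0.24) = 274·0.5948 − 278·0.9851·0.4052 = 162.9752 − 110.9672 = 52.0080

$52.01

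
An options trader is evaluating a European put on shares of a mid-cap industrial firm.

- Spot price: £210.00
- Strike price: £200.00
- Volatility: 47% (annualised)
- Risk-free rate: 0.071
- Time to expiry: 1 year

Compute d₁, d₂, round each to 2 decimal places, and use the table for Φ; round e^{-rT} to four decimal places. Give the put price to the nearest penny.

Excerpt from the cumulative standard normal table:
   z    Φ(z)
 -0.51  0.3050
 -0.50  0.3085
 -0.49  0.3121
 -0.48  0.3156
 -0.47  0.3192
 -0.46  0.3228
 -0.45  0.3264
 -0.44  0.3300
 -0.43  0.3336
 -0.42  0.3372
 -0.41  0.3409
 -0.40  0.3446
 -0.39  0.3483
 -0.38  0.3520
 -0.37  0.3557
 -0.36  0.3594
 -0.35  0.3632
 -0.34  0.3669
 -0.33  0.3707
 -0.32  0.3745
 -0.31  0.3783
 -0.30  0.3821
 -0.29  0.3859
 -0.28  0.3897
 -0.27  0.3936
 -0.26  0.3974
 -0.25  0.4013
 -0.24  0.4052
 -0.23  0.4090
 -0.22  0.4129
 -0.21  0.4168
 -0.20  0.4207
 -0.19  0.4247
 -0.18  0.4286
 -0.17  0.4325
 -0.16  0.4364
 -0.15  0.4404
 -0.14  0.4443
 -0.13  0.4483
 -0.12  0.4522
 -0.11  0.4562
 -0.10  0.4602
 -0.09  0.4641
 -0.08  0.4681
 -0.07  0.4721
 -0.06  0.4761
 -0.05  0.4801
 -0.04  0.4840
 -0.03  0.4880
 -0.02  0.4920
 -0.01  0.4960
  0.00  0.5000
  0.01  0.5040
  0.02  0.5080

σ√T = 0.47 × 1.0000 = 0.4700
ln(S/K) + (r + σ²/2)T = ln(210/200) + (0.071 + 0.47²/2)·1 = 0.0488 + 0.1815 = 0.2302
d₁ = 0.2302 / 0.4700 = 0.4899 ≈ 0.49
d₂ = d₁ − σ√T = 0.4899 − 0.4700 = 0.0199 ≈ 0.02
e^(−rT) = e^(−0.071·1) = 0.9315
N(−d₂) = N(-0.02) = 0.4920;  N(−d₁) = N(-0.49) = 0.3121
P = 200·0.9315·0.4920 − 210·0.3121 = 91.6596 − 65.5410 = 26.1186

£26.12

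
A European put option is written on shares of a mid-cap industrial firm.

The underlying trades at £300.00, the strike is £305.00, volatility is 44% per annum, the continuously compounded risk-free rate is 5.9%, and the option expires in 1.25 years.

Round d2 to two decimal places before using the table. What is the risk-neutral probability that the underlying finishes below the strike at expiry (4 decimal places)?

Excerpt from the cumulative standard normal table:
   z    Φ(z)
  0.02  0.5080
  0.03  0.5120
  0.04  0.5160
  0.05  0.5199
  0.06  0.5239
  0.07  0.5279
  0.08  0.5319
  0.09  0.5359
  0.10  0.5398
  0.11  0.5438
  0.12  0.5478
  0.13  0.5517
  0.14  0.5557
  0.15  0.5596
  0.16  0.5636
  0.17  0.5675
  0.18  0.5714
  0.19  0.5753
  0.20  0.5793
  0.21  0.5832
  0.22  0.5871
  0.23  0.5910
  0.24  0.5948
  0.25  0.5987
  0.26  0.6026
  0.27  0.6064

0.5517

σ√T = 0.44 × 1.1180 = 0.4919
d₁ = [ln(300/305) + (0.059 + 0.44²/2)·1.25] / 0.4919 = [-0.0165 + 0.1947] / 0.4919 = 0.3623 ≈ 0.36
d₂ = d₁ − σ√T = 0.3623 − 0.4919 = -0.1296 ≈ -0.13
Pr(exercise) under Q = N(−d₂) = N(0.13) = 0.5517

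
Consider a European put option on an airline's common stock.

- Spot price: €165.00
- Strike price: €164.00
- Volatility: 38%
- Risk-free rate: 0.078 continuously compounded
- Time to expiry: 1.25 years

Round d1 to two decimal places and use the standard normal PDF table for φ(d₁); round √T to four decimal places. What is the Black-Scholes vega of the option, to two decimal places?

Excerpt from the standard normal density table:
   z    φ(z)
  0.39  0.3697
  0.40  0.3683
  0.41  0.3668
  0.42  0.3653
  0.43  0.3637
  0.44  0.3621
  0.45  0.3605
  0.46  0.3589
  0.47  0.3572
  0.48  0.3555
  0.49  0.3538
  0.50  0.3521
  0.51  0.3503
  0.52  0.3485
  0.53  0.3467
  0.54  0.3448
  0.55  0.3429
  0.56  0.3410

66.21

σ√T = 0.38 × 1.1180 = 0.4249
ln(S/K) + (r + σ²/2)T = ln(165/164) + (0.078 + 0.38²/2)·1.25 = 0.0061 + 0.1878 = 0.1938
d₁ = 0.1938 / 0.4249 = 0.4562 ⇒ 0.46
√T = √1.25 = 1.1180
φ(d₁) = φ(0.46) = 0.3589
vega = S·φ(d₁)·√T = 165·0.3589·1.1180 = 66.2063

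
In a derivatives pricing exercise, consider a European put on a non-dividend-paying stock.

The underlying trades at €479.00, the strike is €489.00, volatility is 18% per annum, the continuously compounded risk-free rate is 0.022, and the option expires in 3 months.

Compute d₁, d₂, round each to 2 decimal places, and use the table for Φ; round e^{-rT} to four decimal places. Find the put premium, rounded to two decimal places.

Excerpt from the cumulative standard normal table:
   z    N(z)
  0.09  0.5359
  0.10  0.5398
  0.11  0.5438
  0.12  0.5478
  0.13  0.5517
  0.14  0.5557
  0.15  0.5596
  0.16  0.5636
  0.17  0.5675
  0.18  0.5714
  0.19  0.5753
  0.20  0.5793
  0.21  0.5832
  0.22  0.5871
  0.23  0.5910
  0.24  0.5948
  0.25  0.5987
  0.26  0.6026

€21.22

T = 0.25;  σ√T = 0.0900
ln(S/K) + (r + σ²/2)T = ln(479/489) + (0.022 + 0.18²/2)·0.25 = -0.0207 + 0.0095 = -0.0111
d₁ = -0.0111 / 0.0900 = -0.1235 ≈ -0.12
d₂ = d₁ − σ√T = -0.1235 − 0.0900 = -0.2135 ≈ -0.21
e^(−rT) = e^(−0.022·0.25) = 0.9945
N(−d₂) = N(0.21) = 0.5832;  N(−d₁) = N(0.12) = 0.5478
P = 489·0.9945·0.5832 − 479·0.5478 = 283.6163 − 262.3962 = 21.2201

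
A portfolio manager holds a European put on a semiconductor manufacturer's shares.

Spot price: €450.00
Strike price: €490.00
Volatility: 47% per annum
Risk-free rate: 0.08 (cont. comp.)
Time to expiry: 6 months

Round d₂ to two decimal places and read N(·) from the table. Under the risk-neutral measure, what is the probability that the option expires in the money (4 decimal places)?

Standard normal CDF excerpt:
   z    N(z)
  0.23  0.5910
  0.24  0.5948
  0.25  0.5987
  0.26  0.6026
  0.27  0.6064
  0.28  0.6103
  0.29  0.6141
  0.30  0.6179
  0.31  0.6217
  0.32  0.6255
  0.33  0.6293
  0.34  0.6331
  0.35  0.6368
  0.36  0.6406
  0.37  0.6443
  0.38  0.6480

0.6179

σ√T = 0.47·√0.5 = 0.3323
d₁ = [ln(450/490) + (0.08 + 0.47²/2)·0.5] / 0.3323 = [-0.0852 + 0.0952] / 0.3323 = 0.0303 → 0.03
d₂ = d₁ − σ√T = 0.0303 − 0.3323 = -0.3020 → -0.30
Risk-neutral Pr[S_T < K] = N(−d₂) = N(0.30) = 0.6179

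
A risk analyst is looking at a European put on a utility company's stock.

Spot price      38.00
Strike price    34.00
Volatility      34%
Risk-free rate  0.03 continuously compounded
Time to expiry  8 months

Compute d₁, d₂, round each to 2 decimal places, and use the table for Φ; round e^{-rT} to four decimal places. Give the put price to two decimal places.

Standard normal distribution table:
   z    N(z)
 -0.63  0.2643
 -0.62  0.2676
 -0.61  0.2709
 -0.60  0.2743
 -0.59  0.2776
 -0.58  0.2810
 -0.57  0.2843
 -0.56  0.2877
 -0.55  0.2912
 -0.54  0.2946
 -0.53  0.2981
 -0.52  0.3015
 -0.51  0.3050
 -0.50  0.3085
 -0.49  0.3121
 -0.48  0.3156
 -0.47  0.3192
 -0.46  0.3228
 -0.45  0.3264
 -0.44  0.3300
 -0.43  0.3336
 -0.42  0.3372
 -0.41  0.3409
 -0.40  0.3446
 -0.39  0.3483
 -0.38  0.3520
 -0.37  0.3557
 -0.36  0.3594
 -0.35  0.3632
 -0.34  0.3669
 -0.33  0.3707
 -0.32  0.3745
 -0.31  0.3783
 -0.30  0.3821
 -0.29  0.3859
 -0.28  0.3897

T = 0.6667;  σ√T = 0.2776
d₁ = [ln(38/34) + (0.03 + 0.34²/2)·0.6667] / 0.2776 = [0.1112 + 0.0585] / 0.2776 = 0.6115 → 0.61
d₂ = d₁ − σ√T = 0.6115 − 0.2776 = 0.3339 → 0.33
exp(−rT) = exp(−0.03·0.6667) = 0.9802
N(−d₂) = N(-0.33) = 0.3707;  N(−d₁) = N(-0.61) = 0.2709
P = 34·0.9802·0.3707 − 38·0.2709 = 12.3542 − 10.2942 = 2.0600

2.06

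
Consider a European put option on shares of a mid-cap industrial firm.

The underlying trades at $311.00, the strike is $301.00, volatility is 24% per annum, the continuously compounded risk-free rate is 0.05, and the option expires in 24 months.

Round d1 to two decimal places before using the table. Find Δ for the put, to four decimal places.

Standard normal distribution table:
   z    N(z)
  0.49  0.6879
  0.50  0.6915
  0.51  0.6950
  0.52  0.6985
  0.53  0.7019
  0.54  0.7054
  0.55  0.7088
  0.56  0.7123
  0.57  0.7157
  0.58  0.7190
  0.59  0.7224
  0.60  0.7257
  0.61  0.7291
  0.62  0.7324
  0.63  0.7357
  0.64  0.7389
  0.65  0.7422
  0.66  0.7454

σ√T = 0.24·√2 = 0.3394
d₁ = [ln(311/301) + (0.05 + 0.24²/2)·2] / 0.3394 = [0.0327 + 0.1576] / 0.3394 = 0.5606 which rounds to 0.56
N(d₁) = N(0.56) = 0.7123
Δ_put = N(d₁) − 1 = 0.7123 − 1 = -0.2877

-0.2877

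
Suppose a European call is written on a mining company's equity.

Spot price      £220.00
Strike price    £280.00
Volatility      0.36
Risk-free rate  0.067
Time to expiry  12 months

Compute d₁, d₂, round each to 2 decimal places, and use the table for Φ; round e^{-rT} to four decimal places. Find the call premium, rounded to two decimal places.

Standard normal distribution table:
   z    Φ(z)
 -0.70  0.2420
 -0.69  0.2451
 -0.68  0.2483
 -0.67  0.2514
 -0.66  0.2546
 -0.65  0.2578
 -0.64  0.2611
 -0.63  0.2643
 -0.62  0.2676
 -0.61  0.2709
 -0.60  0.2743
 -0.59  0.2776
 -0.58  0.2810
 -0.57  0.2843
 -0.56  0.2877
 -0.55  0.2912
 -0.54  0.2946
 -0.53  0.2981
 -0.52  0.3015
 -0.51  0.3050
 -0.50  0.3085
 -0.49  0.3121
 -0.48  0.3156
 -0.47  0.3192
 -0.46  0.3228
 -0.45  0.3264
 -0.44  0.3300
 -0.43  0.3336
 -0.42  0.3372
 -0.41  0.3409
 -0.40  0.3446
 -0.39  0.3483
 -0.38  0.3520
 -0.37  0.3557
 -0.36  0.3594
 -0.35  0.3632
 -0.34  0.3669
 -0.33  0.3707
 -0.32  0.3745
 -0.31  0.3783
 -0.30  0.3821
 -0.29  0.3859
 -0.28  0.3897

σ√T = 0.36·√1 = 0.3600
d₁ = [ln(220/280) + (0.067 + ½·0.36²)·1] / (σ√T) = (-0.2412 + 0.1318) / 0.3600 = -0.3038 which rounds to -0.30
d₂ = -0.3038 − 0.3600 = -0.6638 which rounds to -0.66
e^(−rT) = e^(−0.067·1) = 0.9352
C = 220·N(-0.30) − 280·0.9352·N(-0.66) = 220·0.3821 − 280·0.9352·0.2546 = 84.0620 − 66.6685 = 17.3935

£17.39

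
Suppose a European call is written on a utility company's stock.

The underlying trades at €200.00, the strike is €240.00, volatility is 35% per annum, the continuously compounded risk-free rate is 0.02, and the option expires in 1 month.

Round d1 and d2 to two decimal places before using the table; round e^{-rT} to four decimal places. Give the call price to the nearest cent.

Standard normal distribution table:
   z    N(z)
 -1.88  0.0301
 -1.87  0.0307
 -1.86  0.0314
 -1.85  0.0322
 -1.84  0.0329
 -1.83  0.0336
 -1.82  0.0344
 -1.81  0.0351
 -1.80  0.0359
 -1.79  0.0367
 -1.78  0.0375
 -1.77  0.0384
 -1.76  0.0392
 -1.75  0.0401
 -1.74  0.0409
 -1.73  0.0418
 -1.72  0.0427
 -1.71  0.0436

€0.30

T = 0.08333;  σ√T = 0.1010
ln(S/K) + (r + σ²/2)T = ln(200/240) + (0.02 + 0.35²/2)·0.08333 = -0.1823 + 0.0068 = -0.1756
d₁ = -0.1756 / 0.1010 = -1.7375 → -1.74
d₂ = d₁ − σ√T = -1.7375 − 0.1010 = -1.8385 → -1.84
exp(−rT) = exp(−0.02·0.08333) = 0.9983
N(d₁) = N(-1.74) = 0.0409;  N(d₂) = N(-1.84) = 0.0329
C = 200·0.0409 − 240·0.9983·0.0329 = 8.1800 − 7.8826 = 0.2974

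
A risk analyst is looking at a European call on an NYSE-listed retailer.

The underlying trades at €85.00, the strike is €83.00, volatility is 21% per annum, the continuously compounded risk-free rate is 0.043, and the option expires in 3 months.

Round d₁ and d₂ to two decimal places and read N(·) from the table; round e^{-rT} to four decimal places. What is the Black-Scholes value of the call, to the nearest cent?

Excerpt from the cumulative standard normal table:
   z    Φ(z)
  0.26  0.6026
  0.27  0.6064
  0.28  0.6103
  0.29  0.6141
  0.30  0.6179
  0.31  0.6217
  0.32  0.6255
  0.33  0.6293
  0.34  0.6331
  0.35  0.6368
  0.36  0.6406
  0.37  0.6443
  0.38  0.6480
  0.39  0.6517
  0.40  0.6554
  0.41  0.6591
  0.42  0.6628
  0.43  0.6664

€4.97

σ√T = 0.21 × 0.5000 = 0.1050
ln(S/K) + (r + σ²/2)T = ln(85/83) + (0.043 + 0.21²/2)·0.25 = 0.0238 + 0.0163 = 0.0401
d₁ = 0.0401 / 0.1050 = 0.3816 ≈ 0.38
d₂ = d₁ − σ√T = 0.3816 − 0.1050 = 0.2766 ≈ 0.28
exp(−rT) = exp(−0.043·0.25) = 0.9893
N(d₁) = N(0.38) = 0.6480;  N(d₂) = N(0.28) = 0.6103
C = 85·0.6480 − 83·0.9893·0.6103 = 55.0800 − 50.1129 = 4.9671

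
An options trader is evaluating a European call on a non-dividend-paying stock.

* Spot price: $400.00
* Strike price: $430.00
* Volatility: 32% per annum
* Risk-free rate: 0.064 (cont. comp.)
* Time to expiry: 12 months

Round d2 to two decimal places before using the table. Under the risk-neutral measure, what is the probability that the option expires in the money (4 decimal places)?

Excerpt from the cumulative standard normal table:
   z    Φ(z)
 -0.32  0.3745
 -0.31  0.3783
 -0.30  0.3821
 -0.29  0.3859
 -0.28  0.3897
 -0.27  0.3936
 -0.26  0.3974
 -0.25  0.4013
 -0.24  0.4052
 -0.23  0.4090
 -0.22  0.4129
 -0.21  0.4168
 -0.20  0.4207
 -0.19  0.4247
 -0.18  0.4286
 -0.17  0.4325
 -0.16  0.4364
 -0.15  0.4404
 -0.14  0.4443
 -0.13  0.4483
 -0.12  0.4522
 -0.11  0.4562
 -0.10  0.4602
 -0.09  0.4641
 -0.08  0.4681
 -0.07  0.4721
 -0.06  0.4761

T = 1;  σ√T = 0.3200
ln(S/K) + (r + σ²/2)T = ln(400/430) + (0.064 + 0.32²/2)·1 = -0.0723 + 0.1152 = 0.0429
d₁ = 0.0429 / 0.3200 = 0.1340 ⇒ 0.13
d₂ = d₁ − σ√T = 0.1340 − 0.3200 = -0.1860 ⇒ -0.19
Risk-neutral Pr[S_T > K] = N(d₂) = N(-0.19) = 0.4247

0.4247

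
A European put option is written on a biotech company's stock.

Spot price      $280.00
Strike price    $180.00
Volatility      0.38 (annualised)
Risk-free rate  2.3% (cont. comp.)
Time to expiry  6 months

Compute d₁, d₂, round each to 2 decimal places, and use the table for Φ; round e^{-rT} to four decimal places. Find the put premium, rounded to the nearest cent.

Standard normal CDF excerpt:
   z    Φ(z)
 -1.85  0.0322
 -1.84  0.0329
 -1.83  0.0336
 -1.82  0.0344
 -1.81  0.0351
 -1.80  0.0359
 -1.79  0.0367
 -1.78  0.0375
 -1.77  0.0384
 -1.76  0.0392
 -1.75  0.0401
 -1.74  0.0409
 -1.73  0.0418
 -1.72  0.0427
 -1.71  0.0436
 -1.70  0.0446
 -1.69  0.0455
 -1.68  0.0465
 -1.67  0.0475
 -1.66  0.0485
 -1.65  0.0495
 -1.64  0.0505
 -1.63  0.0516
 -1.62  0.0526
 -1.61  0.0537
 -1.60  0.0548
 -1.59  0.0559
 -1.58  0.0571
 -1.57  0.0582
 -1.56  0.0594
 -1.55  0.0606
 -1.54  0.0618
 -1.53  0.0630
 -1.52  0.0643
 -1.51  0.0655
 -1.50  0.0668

σ√T = 0.38·√0.5 = 0.2687
ln(S/K) + (r + σ²/2)T = ln(280/180) + (0.023 + 0.38²/2)·0.5 = 0.4418 + 0.0476 = 0.4894
d₁ = 0.4894 / 0.2687 = 1.8215 ⇒ 1.82
d₂ = d₁ − σ√T = 1.8215 − 0.2687 = 1.5528 ⇒ 1.55
e^(−rT) = e^(−0.023·0.5) = 0.9886
N(−d₂) = N(-1.55) = 0.0606;  N(−d₁) = N(-1.82) = 0.0344
P = 180·0.9886·0.0606 − 280·0.0344 = 10.7836 − 9.6320 = 1.1516

$1.15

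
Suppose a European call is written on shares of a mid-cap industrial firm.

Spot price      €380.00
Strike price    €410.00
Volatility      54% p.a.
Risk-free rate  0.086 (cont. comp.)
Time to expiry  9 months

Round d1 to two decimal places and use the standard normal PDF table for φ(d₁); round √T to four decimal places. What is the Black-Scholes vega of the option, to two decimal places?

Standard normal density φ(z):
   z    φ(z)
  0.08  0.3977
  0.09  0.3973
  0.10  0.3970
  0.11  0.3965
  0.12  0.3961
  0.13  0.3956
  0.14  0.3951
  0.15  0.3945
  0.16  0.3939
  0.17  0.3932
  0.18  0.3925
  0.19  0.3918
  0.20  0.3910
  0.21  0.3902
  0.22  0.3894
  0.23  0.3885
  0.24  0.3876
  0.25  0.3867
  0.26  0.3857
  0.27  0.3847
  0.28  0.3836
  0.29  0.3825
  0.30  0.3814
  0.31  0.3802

128.41

σ√T = 0.54·√0.75 = 0.4677
d₁ = [ln(380/410) + (0.086 + 0.54²/2)·0.75] / 0.4677 = [-0.0760 + 0.1739] / 0.4677 = 0.2093 which rounds to 0.21
√T = √0.75 = 0.8660
φ(d₁) = φ(0.21) = 0.3902
vega = S·φ(d₁)·√T = 380·0.3902·0.8660 = 128.4070
(The put has the same vega.)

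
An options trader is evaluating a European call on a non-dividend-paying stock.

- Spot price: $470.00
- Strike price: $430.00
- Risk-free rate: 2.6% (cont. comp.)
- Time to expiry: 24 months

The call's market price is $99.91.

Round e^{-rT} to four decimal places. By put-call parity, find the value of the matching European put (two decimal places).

e^(−rT) = e^(−0.026·2) = 0.9493
Put-call parity: C − P = S − K·e^(−rT) = 470 − 430·0.9493 = 470 − 408.1990 = 61.8010
P = C − (C − P) = 99.91 − (61.8010) = 38.1090

$38.11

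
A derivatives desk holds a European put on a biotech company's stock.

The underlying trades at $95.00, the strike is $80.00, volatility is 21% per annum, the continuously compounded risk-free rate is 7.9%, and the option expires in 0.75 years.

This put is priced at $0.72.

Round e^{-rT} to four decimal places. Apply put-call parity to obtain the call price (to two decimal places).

$20.32

e^(−rT) = e^(−0.079·0.75) = 0.9425
Put-call parity: C − P = S − K·e^(−rT) = 95 − 80·0.9425 = 95 − 75.4000 = 19.6000
C = P + (C − P) = 0.72 + (19.6000) = 20.3200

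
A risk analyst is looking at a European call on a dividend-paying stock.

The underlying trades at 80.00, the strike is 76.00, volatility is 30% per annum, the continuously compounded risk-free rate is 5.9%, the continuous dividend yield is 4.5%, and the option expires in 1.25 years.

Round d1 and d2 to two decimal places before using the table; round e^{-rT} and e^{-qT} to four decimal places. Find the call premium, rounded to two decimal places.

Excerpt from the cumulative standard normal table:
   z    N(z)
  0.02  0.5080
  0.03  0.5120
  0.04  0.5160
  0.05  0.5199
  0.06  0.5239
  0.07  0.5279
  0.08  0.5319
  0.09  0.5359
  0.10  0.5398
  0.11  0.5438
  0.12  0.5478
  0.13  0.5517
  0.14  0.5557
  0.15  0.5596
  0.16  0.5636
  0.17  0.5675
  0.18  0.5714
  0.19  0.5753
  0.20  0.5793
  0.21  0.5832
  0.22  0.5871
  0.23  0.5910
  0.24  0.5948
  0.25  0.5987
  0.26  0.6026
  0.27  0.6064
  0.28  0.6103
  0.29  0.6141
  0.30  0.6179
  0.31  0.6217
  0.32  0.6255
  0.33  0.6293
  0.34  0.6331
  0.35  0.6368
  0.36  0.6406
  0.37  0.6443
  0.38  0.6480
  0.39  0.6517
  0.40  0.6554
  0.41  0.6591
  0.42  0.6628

12.30

σ√T = 0.3 × 1.1180 = 0.3354
ln(S/K) + (r − q + σ²/2)T = ln(80/76) + (0.059 − 0.045 + 0.3²/2)·1.25 = 0.0513 + 0.0737 = 0.1250
d₁ = 0.1250 / 0.3354 = 0.3728 → 0.37
d₂ = d₁ − σ√T = 0.3728 − 0.3354 = 0.0374 → 0.04
e^(−qT) = e^(−0.045·1.25) = 0.9453;  e^(−rT) = e^(−0.059·1.25) = 0.9289
N(d₁) = N(0.37) = 0.6443;  N(d₂) = N(0.04) = 0.5160
C = 80·0.9453·0.6443 − 76·0.9289·0.5160 = 48.7245 − 36.4277 = 12.2968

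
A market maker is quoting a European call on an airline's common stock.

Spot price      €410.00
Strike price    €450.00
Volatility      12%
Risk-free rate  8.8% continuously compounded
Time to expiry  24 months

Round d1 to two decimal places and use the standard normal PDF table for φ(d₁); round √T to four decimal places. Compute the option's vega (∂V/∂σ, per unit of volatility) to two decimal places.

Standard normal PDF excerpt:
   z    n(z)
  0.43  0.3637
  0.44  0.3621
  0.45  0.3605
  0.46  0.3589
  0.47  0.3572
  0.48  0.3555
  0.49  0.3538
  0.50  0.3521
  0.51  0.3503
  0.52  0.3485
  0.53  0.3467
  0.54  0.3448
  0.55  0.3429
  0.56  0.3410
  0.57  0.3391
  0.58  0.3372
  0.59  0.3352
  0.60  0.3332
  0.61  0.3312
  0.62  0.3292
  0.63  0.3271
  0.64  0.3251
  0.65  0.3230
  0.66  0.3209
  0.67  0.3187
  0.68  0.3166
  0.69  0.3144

σ√T = 0.12·√2 = 0.1697
d₁ = [ln(410/450) + (0.088 + 0.12²/2)·2] / 0.1697 = [-0.0931 + 0.1904] / 0.1697 = 0.5734 → 0.57
√T = √2 = 1.4142
φ(d₁) = φ(0.57) = 0.3391
vega = S·φ(d₁)·√T = 410·0.3391·1.4142 = 196.6176

196.62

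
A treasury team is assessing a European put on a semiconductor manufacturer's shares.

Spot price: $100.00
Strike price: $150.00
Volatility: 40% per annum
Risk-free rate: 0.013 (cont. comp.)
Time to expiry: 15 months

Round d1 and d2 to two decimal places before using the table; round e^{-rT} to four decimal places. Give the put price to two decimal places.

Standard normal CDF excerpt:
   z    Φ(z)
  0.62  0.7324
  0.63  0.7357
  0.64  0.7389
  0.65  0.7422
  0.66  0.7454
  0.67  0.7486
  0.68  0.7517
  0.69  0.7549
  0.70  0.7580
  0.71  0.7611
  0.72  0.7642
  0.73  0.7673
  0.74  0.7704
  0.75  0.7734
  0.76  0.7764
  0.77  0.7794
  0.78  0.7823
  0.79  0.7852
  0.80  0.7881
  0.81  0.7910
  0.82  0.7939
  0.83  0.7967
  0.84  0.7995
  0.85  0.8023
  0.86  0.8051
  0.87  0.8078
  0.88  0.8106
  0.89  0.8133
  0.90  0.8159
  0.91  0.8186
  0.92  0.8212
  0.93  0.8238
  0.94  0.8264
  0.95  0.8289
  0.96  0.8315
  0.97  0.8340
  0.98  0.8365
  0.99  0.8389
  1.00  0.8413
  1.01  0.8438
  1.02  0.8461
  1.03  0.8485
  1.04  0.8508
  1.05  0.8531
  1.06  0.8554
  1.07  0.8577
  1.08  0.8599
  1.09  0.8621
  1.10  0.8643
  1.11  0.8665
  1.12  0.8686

T = 1.25;  σ√T = 0.4472
ln(S/K) + (r + σ²/2)T = ln(100/150) + (0.013 + 0.4²/2)·1.25 = -0.4055 + 0.1163 = -0.2892
d₁ = -0.2892 / 0.4472 = -0.6467 ≈ -0.65
d₂ = d₁ − σ√T = -0.6467 − 0.4472 = -1.0939 ≈ -1.09
e^(−rT) = e^(−0.013·1.25) = 0.9839
N(−d₂) = N(1.09) = 0.8621;  N(−d₁) = N(0.65) = 0.7422
P = 150·0.9839·0.8621 − 100·0.7422 = 127.2330 − 74.2200 = 53.0130

$53.01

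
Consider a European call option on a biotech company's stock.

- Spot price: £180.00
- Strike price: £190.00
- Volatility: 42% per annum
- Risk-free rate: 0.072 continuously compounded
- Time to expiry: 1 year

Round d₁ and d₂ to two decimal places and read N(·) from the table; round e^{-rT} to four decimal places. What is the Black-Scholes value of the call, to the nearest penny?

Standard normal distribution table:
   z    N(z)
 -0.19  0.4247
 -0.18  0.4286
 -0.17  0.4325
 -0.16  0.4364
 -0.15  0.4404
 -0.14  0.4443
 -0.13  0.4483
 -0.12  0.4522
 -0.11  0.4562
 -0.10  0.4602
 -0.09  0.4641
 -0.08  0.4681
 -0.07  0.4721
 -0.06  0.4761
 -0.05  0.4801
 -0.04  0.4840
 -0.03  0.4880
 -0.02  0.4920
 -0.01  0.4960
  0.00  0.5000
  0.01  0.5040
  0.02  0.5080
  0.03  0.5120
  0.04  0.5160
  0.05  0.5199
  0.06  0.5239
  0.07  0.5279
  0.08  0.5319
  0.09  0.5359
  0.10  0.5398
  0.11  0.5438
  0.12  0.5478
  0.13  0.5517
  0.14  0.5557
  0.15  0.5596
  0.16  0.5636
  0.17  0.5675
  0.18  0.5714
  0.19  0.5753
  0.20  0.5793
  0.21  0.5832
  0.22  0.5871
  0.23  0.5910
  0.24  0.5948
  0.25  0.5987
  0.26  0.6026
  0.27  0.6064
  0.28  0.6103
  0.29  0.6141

σ√T = 0.42 × 1.0000 = 0.4200
d₁ = [ln(180/190) + (0.072 + 0.42²/2)·1] / 0.4200 = [-0.0541 + 0.1602] / 0.4200 = 0.2527 ≈ 0.25
d₂ = d₁ − σ√T = 0.2527 − 0.4200 = -0.1673 ≈ -0.17
e^(−rT) = e^(−0.072·1) = 0.9305
N(d₁) = N(0.25) = 0.5987;  N(d₂) = N(-0.17) = 0.4325
C = 180·0.5987 − 190·0.9305·0.4325 = 107.7660 − 76.4638 = 31.3022

£31.30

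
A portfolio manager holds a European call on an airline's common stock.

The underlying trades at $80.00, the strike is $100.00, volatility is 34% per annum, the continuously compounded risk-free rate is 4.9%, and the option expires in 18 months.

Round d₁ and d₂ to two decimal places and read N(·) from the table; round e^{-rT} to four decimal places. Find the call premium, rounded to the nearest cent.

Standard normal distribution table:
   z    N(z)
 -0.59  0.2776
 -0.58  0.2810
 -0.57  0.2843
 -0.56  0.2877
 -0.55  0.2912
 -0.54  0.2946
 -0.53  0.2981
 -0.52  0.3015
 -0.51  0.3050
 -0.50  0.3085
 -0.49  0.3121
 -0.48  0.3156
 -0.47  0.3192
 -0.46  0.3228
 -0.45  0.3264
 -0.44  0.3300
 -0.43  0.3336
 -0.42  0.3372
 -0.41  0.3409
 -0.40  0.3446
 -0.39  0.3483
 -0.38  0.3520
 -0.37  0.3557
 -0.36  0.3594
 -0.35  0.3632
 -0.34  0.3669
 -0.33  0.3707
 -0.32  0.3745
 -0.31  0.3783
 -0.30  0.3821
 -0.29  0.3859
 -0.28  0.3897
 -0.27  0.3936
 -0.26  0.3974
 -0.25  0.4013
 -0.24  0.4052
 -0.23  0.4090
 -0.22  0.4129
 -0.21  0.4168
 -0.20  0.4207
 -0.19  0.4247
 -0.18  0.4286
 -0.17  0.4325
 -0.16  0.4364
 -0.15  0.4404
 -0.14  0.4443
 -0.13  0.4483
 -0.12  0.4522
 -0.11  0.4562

σ√T = 0.34 × 1.2247 = 0.4164
d₁ = [ln(80/100) + (0.049 + ½·0.34²)·1.5] / (σ√T) = (-0.2231 + 0.1602) / 0.4164 = -0.1512 ≈ -0.15
d₂ = -0.1512 − 0.4164 = -0.5676 ≈ -0.57
e^(−rT) = e^(−0.049·1.5) = 0.9291
N(d₁) = N(-0.15) = 0.4404;  N(d₂) = N(-0.57) = 0.2843
C = 80·0.4404 − 100·0.9291·0.2843 = 35.2320 − 26.4143 = 8.8177

$8.82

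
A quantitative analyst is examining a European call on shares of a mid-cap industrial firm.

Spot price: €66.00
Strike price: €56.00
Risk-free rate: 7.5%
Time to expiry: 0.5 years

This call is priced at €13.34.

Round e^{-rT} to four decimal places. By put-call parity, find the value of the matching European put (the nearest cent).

e^(−rT) = e^(−0.075·0.5) = 0.9632
Put-call parity: C − P = S − K·e^(−rT) = 66 − 56·0.9632 = 66 − 53.9392 = 12.0608
P = C − (C − P) = 13.34 − (12.0608) = 1.2792

€1.28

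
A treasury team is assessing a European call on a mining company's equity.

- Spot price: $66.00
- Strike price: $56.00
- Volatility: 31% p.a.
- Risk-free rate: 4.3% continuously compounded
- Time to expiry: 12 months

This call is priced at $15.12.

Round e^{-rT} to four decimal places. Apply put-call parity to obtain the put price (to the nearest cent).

exp(−rT) = exp(−0.043·1) = 0.9579
Put-call parity: C − P = S − K·e^(−rT) = 66 − 56·0.9579 = 66 − 53.6424 = 12.3576
P = C − (C − P) = 15.12 − (12.3576) = 2.7624

$2.76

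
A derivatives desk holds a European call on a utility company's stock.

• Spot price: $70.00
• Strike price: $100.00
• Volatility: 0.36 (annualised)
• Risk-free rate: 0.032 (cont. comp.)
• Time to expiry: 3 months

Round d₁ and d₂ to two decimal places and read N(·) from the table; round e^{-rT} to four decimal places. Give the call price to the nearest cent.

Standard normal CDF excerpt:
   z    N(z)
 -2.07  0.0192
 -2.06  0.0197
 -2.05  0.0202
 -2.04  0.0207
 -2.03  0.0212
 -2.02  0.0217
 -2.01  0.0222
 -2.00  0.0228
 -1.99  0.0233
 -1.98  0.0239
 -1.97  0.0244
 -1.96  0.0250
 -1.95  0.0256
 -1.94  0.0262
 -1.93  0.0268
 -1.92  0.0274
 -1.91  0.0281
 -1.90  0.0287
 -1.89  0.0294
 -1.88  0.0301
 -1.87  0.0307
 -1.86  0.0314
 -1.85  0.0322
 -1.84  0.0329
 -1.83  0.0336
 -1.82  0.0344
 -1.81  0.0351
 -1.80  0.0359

$0.15

σ√T = 0.36 × 0.5000 = 0.1800
d₁ = [ln(70/100) + (0.032 + 0.36²/2)·0.25] / 0.1800 = [-0.3567 + 0.0242] / 0.1800 = -1.8471 which rounds to -1.85
d₂ = d₁ − σ√T = -1.8471 − 0.1800 = -2.0271 which rounds to -2.03
exp(−rT) = exp(−0.032·0.25) = 0.9920
N(d₁) = N(-1.85) = 0.0322;  N(d₂) = N(-2.03) = 0.0212
C = 70·0.0322 − 100·0.9920·0.0212 = 2.2540 − 2.1030 = 0.1510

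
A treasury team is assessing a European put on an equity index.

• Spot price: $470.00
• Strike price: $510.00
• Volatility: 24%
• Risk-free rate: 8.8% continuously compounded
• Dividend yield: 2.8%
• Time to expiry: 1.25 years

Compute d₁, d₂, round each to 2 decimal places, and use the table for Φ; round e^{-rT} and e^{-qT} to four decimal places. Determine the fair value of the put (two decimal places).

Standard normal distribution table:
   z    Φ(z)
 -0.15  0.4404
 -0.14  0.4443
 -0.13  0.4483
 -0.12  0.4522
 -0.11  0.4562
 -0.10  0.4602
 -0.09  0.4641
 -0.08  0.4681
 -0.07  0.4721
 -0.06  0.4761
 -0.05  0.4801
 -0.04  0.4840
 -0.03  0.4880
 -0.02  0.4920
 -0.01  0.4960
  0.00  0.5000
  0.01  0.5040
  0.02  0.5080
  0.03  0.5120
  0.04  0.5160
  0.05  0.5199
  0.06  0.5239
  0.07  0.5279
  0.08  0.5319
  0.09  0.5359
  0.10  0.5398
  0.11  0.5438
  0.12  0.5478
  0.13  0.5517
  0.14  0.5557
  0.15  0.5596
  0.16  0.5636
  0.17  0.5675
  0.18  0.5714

$50.45

σ√T = 0.24 × 1.1180 = 0.2683
ln(S/K) + (r − q + σ²/2)T = ln(470/510) + (0.088 − 0.028 + 0.24²/2)·1.25 = -0.0817 + 0.1110 = 0.0293
d₁ = 0.0293 / 0.2683 = 0.1093 which rounds to 0.11
d₂ = d₁ − σ√T = 0.1093 − 0.2683 = -0.1591 which rounds to -0.16
e^(−qT) = e^(−0.028·1.25) = 0.9656;  e^(−rT) = e^(−0.088·1.25) = 0.8958
P = 510·0.8958·N(0.16) − 470·0.9656·N(-0.11) = 510·0.8958·0.5636 − 470·0.9656·0.4562 = 257.4852 − 207.0382 = 50.4470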